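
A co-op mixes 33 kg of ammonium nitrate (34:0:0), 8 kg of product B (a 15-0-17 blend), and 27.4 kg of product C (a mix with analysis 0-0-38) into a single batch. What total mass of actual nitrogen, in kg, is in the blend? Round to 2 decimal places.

N mass = 34%×33 + 15%×8 + 0%×27.4 = 12.42 kg.

12.42 kg N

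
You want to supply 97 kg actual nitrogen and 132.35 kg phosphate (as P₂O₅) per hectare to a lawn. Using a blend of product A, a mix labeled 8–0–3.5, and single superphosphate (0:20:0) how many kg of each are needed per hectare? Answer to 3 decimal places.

Per-hectare balance (a = product A, b = single superphosphate):
N: 0.08·a + 0·b = 97
P₂O₅: 0·a + 0.2·b = 132.35
Solving simultaneously: a = 1212.5, b = 661.75.

1212.500 kg product A, 661.750 kg single superphosphate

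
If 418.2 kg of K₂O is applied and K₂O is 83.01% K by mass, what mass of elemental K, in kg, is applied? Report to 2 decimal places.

K = 418.2 × 0.8301 = 347.148 kg.

347.15 kg K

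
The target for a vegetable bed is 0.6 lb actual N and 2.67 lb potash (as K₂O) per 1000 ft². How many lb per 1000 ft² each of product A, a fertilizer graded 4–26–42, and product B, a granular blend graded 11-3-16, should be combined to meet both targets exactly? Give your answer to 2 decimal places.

4.97 lb product A, 3.65 lb product B

With a, b = lb per 1000 ft² of product A and product B:
N: 0.04·a + 0.11·b = 0.6
K₂O: 0.42·a + 0.16·b = 2.67
Eliminate a: (row1) − 0.04/0.42·(row2) → 0.0947619·b = 0.345714, so b = 3.64824.
Back-substitute: a = (0.6 − 0.11·3.64824) / 0.04 = 4.96734.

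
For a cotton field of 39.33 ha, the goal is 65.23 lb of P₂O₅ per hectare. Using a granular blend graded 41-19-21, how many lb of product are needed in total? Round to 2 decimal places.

Product per hectare = 65.23 / 19% = 343.316 lb.
Total product = 343.316 × 39.33 = 13502.61 lb.

13502.61 lb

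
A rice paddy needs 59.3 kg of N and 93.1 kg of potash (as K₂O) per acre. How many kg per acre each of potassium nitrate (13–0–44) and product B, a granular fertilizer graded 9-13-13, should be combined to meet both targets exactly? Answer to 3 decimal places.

29.515 kg potassium nitrate, 616.256 kg product B

Let a = kg of potassium nitrate, b = kg of product B (per acre).
N: 0.13·a + 0.09·b = 59.3
K₂O: 0.44·a + 0.13·b = 93.1
Eliminate b: (row1) − 0.09/0.13·(row2) → -0.174615·a = -5.15385, so a = 29.5154.
Then b = (93.1 − 0.44·29.5154) / 0.13 = 616.2555.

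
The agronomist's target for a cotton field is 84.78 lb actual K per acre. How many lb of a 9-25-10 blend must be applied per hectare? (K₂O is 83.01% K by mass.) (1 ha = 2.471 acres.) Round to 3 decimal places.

As K₂O: 84.78 / 0.8301 = 102.132 lb per acre.
Product per acre = 102.132 / 10% = 1021.32 lb.
Convert to per hectare: 1021.32 × 2.471 = 2523.68847 lb.

2523.688 lb of product per hectare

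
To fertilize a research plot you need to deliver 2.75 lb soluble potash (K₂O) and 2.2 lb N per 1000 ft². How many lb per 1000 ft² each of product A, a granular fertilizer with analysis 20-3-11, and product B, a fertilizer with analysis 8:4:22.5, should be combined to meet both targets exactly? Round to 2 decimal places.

7.60 lb product A, 8.51 lb product B

Let a = lb of product A, b = lb of product B (per 1000 ft²).
K₂O: 0.11·a + 0.225·b = 2.75
N: 0.2·a + 0.08·b = 2.2
Eliminate b: (row1) − 0.225/0.08·(row2) → -0.4525·a = -3.4375, so a = 7.59669.
Then b = (2.2 − 0.2·7.59669) / 0.08 = 8.50829.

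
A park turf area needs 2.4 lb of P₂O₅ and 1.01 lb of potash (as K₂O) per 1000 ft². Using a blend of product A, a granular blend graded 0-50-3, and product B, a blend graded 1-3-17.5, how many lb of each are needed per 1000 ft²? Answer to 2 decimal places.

4.50 lb product A, 5.00 lb product B

With a, b = lb per 1000 ft² of product A and product B:
P₂O₅: 0.5·a + 0.03·b = 2.4
K₂O: 0.03·a + 0.175·b = 1.01
From row1: a = (2.4 − 0.03·b) / 0.5.
Into row2: 0.03·(2.4 − 0.03·b)/0.5 + 0.175·b = 1.01 → b = 5, a = 4.5.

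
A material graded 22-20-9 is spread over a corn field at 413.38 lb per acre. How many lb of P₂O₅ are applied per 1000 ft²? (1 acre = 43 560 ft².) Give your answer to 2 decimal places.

1.90 lb P₂O₅ per thousand sq ft

P₂O₅ per acre = 413.38 × 20% = 82.676 lb.
Convert to per 1000 ft²: 82.676 × 0.0229568 = 1.89798 lb.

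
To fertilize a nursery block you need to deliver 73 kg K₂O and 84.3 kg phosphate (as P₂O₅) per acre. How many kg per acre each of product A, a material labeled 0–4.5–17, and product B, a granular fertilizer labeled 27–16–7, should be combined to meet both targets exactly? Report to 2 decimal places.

240.29 kg product A, 459.29 kg product B

With a, b = kg per acre of product A and product B:
K₂O: 0.17·a + 0.07·b = 73
P₂O₅: 0.045·a + 0.16·b = 84.3
Solving simultaneously: a = 240.291, b = 459.293.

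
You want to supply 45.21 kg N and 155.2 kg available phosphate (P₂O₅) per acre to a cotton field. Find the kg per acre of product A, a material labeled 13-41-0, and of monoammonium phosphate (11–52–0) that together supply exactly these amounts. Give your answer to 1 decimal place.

286.1 kg product A, 72.9 kg monoammonium phosphate

Let a = kg of product A, b = kg of monoammonium phosphate (per acre).
N: 0.13·a + 0.11·b = 45.21
P₂O₅: 0.41·a + 0.52·b = 155.2
From row1: a = (45.21 − 0.11·b) / 0.13.
Into row2: 0.41·(45.21 − 0.11·b)/0.13 + 0.52·b = 155.2 → b = 72.8844, a = 286.098.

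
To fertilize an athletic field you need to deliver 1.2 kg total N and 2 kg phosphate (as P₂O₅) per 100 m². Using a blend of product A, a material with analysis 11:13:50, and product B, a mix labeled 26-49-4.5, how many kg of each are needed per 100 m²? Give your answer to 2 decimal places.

3.38 kg product A, 3.18 kg product B

Per-100 m² balance (a = product A, b = product B):
N: 0.11·a + 0.26·b = 1.2
P₂O₅: 0.13·a + 0.49·b = 2
Eliminate a: (row1) − 0.11/0.13·(row2) → -0.154615·b = -0.492308, so b = 3.18408.
Back-substitute: a = (1.2 − 0.26·3.18408) / 0.11 = 3.38308.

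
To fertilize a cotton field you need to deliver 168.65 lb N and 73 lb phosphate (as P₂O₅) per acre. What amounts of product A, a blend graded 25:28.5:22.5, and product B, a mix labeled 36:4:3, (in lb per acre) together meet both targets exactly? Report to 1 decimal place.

With a, b = lb per acre of product A and product B:
N: 0.25·a + 0.36·b = 168.65
P₂O₅: 0.285·a + 0.04·b = 73
Eliminate b: (row1) − 0.36/0.04·(row2) → -2.315·a = -488.35, so a = 210.95.
Then b = (73 − 0.285·210.95) / 0.04 = 321.979.

211.0 lb product A, 322.0 lb product B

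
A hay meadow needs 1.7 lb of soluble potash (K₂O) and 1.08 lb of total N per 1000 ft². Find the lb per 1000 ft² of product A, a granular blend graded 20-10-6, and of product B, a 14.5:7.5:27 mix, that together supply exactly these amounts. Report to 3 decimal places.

0.996 lb product A, 6.075 lb product B

Per-1000 ft² balance (a = product A, b = product B):
K₂O: 0.06·a + 0.27·b = 1.7
N: 0.2·a + 0.145·b = 1.08
Eliminate b: (row1) − 0.27/0.145·(row2) → -0.312414·a = -0.311034, so a = 0.995585.
Then b = (1.08 − 0.2·0.995585) / 0.145 = 6.07506.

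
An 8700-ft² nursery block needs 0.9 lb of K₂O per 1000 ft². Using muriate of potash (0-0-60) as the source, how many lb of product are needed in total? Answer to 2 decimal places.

Product per 1000 ft² = 0.9 / 60% = 1.5 lb.
Total product = 1.5 × 8700 / 1000 = 13.05 lb.

13.05 lb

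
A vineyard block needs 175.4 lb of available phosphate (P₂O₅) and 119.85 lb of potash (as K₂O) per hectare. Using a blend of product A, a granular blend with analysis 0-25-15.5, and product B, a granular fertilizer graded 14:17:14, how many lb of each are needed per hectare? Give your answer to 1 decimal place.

Let a = lb of product A, b = lb of product B (per hectare).
P₂O₅: 0.25·a + 0.17·b = 175.4
K₂O: 0.155·a + 0.14·b = 119.85
Solving simultaneously: a = 483.41, b = 320.867.

483.4 lb product A, 320.9 lb product B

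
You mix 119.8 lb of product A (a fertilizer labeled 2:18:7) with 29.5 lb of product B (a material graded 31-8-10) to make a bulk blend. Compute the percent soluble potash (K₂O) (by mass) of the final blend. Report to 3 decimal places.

Total mass = 119.8 + 29.5 = 149.3 lb.
K₂O mass = 7%×119.8 + 10%×29.5 = 11.336 lb.
% K₂O = 11.336 / 149.3 = 7.59277%.

7.593% K₂O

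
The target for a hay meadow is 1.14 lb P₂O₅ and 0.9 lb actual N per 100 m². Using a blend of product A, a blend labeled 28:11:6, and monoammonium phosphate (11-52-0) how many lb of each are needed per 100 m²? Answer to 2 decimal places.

With a, b = lb per 100 m² of product A and monoammonium phosphate:
P₂O₅: 0.11·a + 0.52·b = 1.14
N: 0.28·a + 0.11·b = 0.9
Eliminate b: (row1) − 0.52/0.11·(row2) → -1.21364·a = -3.11455, so a = 2.56629.
Then b = (0.9 − 0.28·2.56629) / 0.11 = 1.64944.

2.57 lb product A, 1.65 lb monoammonium phosphate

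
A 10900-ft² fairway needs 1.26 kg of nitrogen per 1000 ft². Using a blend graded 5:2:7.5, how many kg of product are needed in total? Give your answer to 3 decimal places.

274.680 kg

Product per 1000 ft² = 1.26 / 5% = 25.2 kg.
Total product = 25.2 × 10900 / 1000 = 274.68 kg.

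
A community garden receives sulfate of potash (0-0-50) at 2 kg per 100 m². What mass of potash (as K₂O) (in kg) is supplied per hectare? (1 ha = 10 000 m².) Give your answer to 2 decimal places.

K₂O per 100 m² = 2 × 50% = 1 kg.
Convert to per hectare: 1 × 100 = 100 kg.

100.00 kg K₂O per hectare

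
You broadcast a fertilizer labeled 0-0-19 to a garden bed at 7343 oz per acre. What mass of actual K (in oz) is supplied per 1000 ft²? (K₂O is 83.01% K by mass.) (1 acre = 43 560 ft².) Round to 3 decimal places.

K₂O per acre = 7343 × 19% = 1395.17 oz.
Elemental K = 1395.17 × 0.8301 = 1158.13 oz per acre.
Convert to per 1000 ft²: 1158.13 × 0.0229568 = 26.58702 oz.

26.587 oz K per thousand sq ft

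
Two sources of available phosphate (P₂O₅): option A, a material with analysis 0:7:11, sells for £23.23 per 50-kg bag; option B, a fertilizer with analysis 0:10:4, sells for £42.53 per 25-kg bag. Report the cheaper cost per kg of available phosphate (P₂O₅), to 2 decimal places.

£6.64 per kg P₂O₅ (option A)

option A: P₂O₅ per bag = 50 × 7% = 3.5 kg; cost = 23.23 / 3.5 = £6.6371/kg P₂O₅.
option B: P₂O₅ per bag = 25 × 10% = 2.5 kg; cost = 42.53 / 2.5 = £17.0120/kg P₂O₅.
option A is cheaper.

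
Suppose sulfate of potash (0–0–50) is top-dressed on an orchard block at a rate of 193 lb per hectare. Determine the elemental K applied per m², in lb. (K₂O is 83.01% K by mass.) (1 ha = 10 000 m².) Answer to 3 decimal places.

0.008 lb K per sq m

K₂O per hectare = 193 × 50% = 96.5 lb.
Elemental K = 96.5 × 0.8301 = 80.1046 lb per hectare.
Convert to per m²: 80.1046 × 0.0001 = 0.00801046 lb.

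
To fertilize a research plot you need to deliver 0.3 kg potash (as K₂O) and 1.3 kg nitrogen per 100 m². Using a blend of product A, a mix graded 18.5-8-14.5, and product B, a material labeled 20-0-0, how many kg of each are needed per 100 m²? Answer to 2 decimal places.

Let a = kg of product A, b = kg of product B (per 100 m²).
K₂O: 0.145·a + 0·b = 0.3
N: 0.185·a + 0.2·b = 1.3
Solving simultaneously: a = 2.06897, b = 4.58621.

2.07 kg product A, 4.59 kg product B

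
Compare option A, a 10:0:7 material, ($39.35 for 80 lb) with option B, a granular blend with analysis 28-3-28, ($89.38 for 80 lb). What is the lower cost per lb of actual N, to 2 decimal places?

option A: N per bag = 80 × 10% = 8 lb; cost = 39.35 / 8 = $4.9188/lb N.
option B: N per bag = 80 × 28% = 22.4 lb; cost = 89.38 / 22.4 = $3.9902/lb N.
option B is cheaper.

$3.99 per lb N (option B)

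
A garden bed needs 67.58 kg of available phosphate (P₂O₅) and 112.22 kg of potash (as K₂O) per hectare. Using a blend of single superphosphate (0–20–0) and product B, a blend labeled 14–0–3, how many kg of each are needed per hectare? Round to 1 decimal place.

337.9 kg single superphosphate, 3740.7 kg product B

With a, b = kg per hectare of single superphosphate and product B:
P₂O₅: 0.2·a + 0·b = 67.58
K₂O: 0·a + 0.03·b = 112.22
Solving simultaneously: a = 337.9, b = 3740.67.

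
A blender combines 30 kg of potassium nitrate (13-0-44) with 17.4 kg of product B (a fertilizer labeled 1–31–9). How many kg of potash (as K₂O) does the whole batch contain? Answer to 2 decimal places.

14.77 kg K₂O

K₂O mass = 44%×30 + 9%×17.4 = 14.766 kg.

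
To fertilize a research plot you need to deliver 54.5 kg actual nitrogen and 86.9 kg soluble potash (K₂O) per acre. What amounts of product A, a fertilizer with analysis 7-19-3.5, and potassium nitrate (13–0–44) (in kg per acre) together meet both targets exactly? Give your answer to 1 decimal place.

483.2 kg product A, 159.1 kg potassium nitrate

With a, b = kg per acre of product A and potassium nitrate:
N: 0.07·a + 0.13·b = 54.5
K₂O: 0.035·a + 0.44·b = 86.9
Solving simultaneously: a = 483.162, b = 159.067.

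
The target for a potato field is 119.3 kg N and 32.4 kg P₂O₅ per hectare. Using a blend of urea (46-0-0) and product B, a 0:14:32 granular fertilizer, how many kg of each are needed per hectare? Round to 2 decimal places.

With a, b = kg per hectare of urea and product B:
N: 0.46·a + 0·b = 119.3
P₂O₅: 0·a + 0.14·b = 32.4
Solving simultaneously: a = 259.348, b = 231.429.

259.35 kg urea, 231.43 kg product B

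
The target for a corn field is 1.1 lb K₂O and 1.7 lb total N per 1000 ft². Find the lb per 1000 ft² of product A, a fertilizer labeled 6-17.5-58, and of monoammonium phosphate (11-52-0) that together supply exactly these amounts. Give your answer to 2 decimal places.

Let a = lb of product A, b = lb of monoammonium phosphate (per 1000 ft²).
K₂O: 0.58·a + 0·b = 1.1
N: 0.06·a + 0.11·b = 1.7
Eliminate b: (row1) − 0/0.11·(row2) → 0.58·a = 1.1, so a = 1.89655.
Then b = (1.7 − 0.06·1.89655) / 0.11 = 14.4201.

1.90 lb product A, 14.42 lb monoammonium phosphate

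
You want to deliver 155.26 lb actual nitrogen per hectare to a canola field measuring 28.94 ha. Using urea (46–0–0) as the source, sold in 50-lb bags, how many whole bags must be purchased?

196 bags

Product per hectare = 155.26 / 46% = 337.522 lb.
Total product = 337.522 × 28.94 = 9767.88 lb.
Bags = ⌈9767.88 / 50⌉ = 196.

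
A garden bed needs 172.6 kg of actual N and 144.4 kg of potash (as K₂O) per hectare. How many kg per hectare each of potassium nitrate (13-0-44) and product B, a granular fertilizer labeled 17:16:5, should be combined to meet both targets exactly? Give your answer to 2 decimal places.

233.06 kg potassium nitrate, 837.07 kg product B

Per-hectare balance (a = potassium nitrate, b = product B):
N: 0.13·a + 0.17·b = 172.6
K₂O: 0.44·a + 0.05·b = 144.4
Eliminate a: (row1) − 0.13/0.44·(row2) → 0.155227·b = 129.936, so b = 837.072.
Back-substitute: a = (172.6 − 0.17·837.072) / 0.13 = 233.06003.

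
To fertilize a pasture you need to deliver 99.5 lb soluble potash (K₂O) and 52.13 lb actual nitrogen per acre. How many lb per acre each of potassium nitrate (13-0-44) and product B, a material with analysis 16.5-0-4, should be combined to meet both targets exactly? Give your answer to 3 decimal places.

212.645 lb potassium nitrate, 148.401 lb product B

Per-acre balance (a = potassium nitrate, b = product B):
K₂O: 0.44·a + 0.04·b = 99.5
N: 0.13·a + 0.165·b = 52.13
Eliminate a: (row1) − 0.44/0.13·(row2) → -0.518462·b = -76.94, so b = 148.4006.
Back-substitute: a = (99.5 − 0.04·148.4006) / 0.44 = 212.6454.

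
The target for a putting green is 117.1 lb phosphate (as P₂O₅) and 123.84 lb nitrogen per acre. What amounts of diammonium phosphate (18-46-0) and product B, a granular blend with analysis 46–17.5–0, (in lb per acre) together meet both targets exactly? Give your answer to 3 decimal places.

178.756 lb diammonium phosphate, 199.269 lb product B

With a, b = lb per acre of diammonium phosphate and product B:
P₂O₅: 0.46·a + 0.175·b = 117.1
N: 0.18·a + 0.46·b = 123.84
Solving simultaneously: a = 178.7562, b = 199.2693.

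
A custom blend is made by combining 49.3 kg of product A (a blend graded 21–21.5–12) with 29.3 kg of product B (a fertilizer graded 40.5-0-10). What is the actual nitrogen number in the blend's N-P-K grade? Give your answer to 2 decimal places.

Total mass = 49.3 + 29.3 = 78.6 kg.
N mass = 21%×49.3 + 40.5%×29.3 = 22.2195 kg.
% N = 22.2195 / 78.6 = 28.2691%.

28.27% N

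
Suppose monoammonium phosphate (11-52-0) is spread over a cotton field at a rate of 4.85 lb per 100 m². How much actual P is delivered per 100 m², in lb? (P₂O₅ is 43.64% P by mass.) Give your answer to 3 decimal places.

1.101 lb P per hundred sq m

P₂O₅ per 100 m² = 4.85 × 52% = 2.522 lb.
Elemental P = 2.522 × 0.4364 = 1.1006 lb per 100 m².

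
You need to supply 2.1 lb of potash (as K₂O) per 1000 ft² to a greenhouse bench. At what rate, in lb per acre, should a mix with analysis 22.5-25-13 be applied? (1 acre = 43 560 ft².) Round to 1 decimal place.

703.7 lb of product per acre

Product per 1000 ft² = 2.1 / 13% = 16.1538 lb.
Convert to per acre: 16.1538 × 43.56 = 703.662 lb.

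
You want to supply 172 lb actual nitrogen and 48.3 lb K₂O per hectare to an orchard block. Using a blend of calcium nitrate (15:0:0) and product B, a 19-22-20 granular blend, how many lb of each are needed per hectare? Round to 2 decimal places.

840.77 lb calcium nitrate, 241.50 lb product B

Let a = lb of calcium nitrate, b = lb of product B (per hectare).
N: 0.15·a + 0.19·b = 172
K₂O: 0·a + 0.2·b = 48.3
Solving simultaneously: a = 840.767, b = 241.5.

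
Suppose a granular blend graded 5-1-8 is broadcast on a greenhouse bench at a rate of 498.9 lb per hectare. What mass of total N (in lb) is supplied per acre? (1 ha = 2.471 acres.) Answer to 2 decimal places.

10.10 lb N per acre

nitrogen per hectare = 498.9 × 5% = 24.945 lb.
Convert to per acre: 24.945 × 0.404694 = 10.0951 lb.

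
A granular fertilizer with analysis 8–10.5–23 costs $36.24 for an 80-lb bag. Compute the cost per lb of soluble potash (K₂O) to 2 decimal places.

$1.97 per lb K₂O

K₂O in bag = 80 × 23% = 18.4 lb.
Cost per lb K₂O = $36.24 / 18.4 = $1.9696.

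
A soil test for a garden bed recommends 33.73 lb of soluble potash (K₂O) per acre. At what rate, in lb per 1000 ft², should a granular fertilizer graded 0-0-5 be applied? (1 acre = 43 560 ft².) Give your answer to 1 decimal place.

15.5 lb of product per thousand sq ft

Product per acre = 33.73 / 5% = 674.6 lb.
Convert to per 1000 ft²: 674.6 × 0.0229568 = 15.4867 lb.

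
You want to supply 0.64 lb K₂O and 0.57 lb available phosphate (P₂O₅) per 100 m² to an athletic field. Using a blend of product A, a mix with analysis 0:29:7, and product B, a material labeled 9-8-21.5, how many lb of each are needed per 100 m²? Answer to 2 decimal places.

1.26 lb product A, 2.57 lb product B

With a, b = lb per 100 m² of product A and product B:
K₂O: 0.07·a + 0.215·b = 0.64
P₂O₅: 0.29·a + 0.08·b = 0.57
Solving simultaneously: a = 1.25727, b = 2.5674.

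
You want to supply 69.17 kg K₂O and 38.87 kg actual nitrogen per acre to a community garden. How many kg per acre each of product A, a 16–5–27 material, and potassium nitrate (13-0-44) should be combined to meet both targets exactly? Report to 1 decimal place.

Per-acre balance (a = product A, b = potassium nitrate):
K₂O: 0.27·a + 0.44·b = 69.17
N: 0.16·a + 0.13·b = 38.87
Solving simultaneously: a = 229.765, b = 16.2125.

229.8 kg product A, 16.2 kg potassium nitrate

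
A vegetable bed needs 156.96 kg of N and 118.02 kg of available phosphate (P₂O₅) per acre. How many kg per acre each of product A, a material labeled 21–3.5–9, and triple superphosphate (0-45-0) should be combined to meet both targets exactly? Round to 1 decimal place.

Per-acre balance (a = product A, b = triple superphosphate):
N: 0.21·a + 0·b = 156.96
P₂O₅: 0.035·a + 0.45·b = 118.02
Eliminate a: (row1) − 0.21/0.035·(row2) → -2.7·b = -551.16, so b = 204.133.
Back-substitute: a = (156.96 − 0·204.133) / 0.21 = 747.429.

747.4 kg product A, 204.1 kg triple superphosphate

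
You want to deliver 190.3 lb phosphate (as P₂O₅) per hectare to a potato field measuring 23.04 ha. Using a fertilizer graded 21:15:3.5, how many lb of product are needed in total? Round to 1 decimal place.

Product per hectare = 190.3 / 15% = 1268.67 lb.
Total product = 1268.67 × 23.04 = 29230.08 lb.

29230.1 lb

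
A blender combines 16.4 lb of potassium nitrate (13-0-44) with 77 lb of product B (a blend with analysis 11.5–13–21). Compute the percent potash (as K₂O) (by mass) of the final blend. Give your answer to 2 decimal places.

Total mass = 16.4 + 77 = 93.4 lb.
K₂O mass = 44%×16.4 + 21%×77 = 23.386 lb.
% K₂O = 23.386 / 93.4 = 25.0385%.

25.04% K₂O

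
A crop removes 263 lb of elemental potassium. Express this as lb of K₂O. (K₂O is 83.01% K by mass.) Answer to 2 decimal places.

316.83 lb K₂O

K₂O = 263 / 0.8301 = 316.829 lb.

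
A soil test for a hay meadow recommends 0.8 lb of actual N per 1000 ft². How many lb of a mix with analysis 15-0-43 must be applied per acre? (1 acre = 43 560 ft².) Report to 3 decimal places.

232.320 lb of product per acre

Product per 1000 ft² = 0.8 / 15% = 5.33333 lb.
Convert to per acre: 5.33333 × 43.56 = 232.32 lb.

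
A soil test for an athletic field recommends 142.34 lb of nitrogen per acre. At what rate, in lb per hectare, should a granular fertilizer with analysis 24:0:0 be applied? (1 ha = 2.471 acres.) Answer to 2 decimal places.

Product per acre = 142.34 / 24% = 593.083 lb.
Convert to per hectare: 593.083 × 2.471 = 1465.509 lb.

1465.51 lb of product per hectare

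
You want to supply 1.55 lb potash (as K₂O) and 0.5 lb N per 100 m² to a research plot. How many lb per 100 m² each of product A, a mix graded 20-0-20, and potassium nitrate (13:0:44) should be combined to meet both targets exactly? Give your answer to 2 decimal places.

Per-100 m² balance (a = product A, b = potassium nitrate):
K₂O: 0.2·a + 0.44·b = 1.55
N: 0.2·a + 0.13·b = 0.5
From row1: a = (1.55 − 0.44·b) / 0.2.
Into row2: 0.2·(1.55 − 0.44·b)/0.2 + 0.13·b = 0.5 → b = 3.3871, a = 0.298387.

0.30 lb product A, 3.39 lb potassium nitrate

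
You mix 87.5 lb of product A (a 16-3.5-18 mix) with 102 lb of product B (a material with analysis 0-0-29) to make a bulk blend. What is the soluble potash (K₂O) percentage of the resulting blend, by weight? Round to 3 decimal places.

23.921% K₂O

Total mass = 87.5 + 102 = 189.5 lb.
K₂O mass = 18%×87.5 + 29%×102 = 45.33 lb.
% K₂O = 45.33 / 189.5 = 23.9208%.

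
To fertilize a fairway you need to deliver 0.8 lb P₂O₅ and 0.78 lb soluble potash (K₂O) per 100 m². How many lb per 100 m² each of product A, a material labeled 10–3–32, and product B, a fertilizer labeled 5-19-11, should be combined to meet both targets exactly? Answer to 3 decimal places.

Per-100 m² balance (a = product A, b = product B):
P₂O₅: 0.03·a + 0.19·b = 0.8
K₂O: 0.32·a + 0.11·b = 0.78
Eliminate a: (row1) − 0.03/0.32·(row2) → 0.179688·b = 0.726875, so b = 4.04522.
Back-substitute: a = (0.8 − 0.19·4.04522) / 0.03 = 1.04696.

1.047 lb product A, 4.045 lb product B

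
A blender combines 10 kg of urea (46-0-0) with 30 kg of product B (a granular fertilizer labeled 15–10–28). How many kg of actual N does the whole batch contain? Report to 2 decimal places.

N mass = 46%×10 + 15%×30 = 9.1 kg.

9.10 kg N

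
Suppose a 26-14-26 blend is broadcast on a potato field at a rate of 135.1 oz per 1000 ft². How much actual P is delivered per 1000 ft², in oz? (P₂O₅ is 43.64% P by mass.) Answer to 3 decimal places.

8.254 oz P per thousand sq ft

P₂O₅ per 1000 ft² = 135.1 × 14% = 18.914 oz.
Elemental P = 18.914 × 0.4364 = 8.25407 oz per 1000 ft².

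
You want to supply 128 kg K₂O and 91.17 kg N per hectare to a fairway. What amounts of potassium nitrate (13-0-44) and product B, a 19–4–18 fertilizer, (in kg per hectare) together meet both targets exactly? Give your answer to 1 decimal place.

Per-hectare balance (a = potassium nitrate, b = product B):
K₂O: 0.44·a + 0.18·b = 128
N: 0.13·a + 0.19·b = 91.17
Eliminate a: (row1) − 0.44/0.13·(row2) → -0.463077·b = -180.575, so b = 389.947.
Back-substitute: a = (128 − 0.18·389.947) / 0.44 = 131.385.

131.4 kg potassium nitrate, 389.9 kg product B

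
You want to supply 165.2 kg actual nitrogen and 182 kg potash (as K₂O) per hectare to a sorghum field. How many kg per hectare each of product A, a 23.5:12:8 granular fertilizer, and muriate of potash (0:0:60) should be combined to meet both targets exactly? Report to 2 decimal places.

702.98 kg product A, 209.60 kg muriate of potash

With a, b = kg per hectare of product A and muriate of potash:
N: 0.235·a + 0·b = 165.2
K₂O: 0.08·a + 0.6·b = 182
Eliminate a: (row1) − 0.235/0.08·(row2) → -1.7625·b = -369.425, so b = 209.603.
Back-substitute: a = (165.2 − 0·209.603) / 0.235 = 702.979.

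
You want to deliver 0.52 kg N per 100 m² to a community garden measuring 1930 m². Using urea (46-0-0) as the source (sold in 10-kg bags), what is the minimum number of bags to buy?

Product per 100 m² = 0.52 / 46% = 1.13043 kg.
Total product = 1.13043 × 1930 / 100 = 21.8174 kg.
Bags = ⌈21.8174 / 10⌉ = 3.

3 bags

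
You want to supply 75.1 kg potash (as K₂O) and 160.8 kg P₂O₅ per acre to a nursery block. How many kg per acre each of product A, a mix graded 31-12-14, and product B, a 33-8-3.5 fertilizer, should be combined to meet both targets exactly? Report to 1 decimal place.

54.3 kg product A, 1928.6 kg product B

With a, b = kg per acre of product A and product B:
K₂O: 0.14·a + 0.035·b = 75.1
P₂O₅: 0.12·a + 0.08·b = 160.8
Eliminate b: (row1) − 0.035/0.08·(row2) → 0.0875·a = 4.75, so a = 54.2857.
Then b = (160.8 − 0.12·54.2857) / 0.08 = 1928.57.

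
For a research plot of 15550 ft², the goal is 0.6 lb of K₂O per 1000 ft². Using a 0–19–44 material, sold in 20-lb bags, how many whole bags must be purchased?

Product per 1000 ft² = 0.6 / 44% = 1.36364 lb.
Total product = 1.36364 × 15550 / 1000 = 21.2045 lb.
Bags = ⌈21.2045 / 20⌉ = 2.

2 bags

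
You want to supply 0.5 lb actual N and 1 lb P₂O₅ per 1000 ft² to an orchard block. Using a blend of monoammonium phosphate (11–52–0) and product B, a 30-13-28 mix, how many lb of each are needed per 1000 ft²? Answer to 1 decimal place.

Per-1000 ft² balance (a = monoammonium phosphate, b = product B):
N: 0.11·a + 0.3·b = 0.5
P₂O₅: 0.52·a + 0.13·b = 1
Solving simultaneously: a = 1.65843, b = 1.05857.

1.7 lb monoammonium phosphate, 1.1 lb product B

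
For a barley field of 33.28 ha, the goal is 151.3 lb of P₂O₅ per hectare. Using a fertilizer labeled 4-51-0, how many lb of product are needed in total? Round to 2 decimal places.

9873.07 lb

Product per hectare = 151.3 / 51% = 296.667 lb.
Total product = 296.667 × 33.28 = 9873.067 lb.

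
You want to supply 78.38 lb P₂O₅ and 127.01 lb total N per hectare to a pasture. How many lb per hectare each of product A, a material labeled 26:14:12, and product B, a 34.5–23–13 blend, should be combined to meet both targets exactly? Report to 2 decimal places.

Let a = lb of product A, b = lb of product B (per hectare).
P₂O₅: 0.14·a + 0.23·b = 78.38
N: 0.26·a + 0.345·b = 127.01
From row1: a = (78.38 − 0.23·b) / 0.14.
Into row2: 0.26·(78.38 − 0.23·b)/0.14 + 0.345·b = 127.01 → b = 225.861, a = 188.8.

188.80 lb product A, 225.86 lb product B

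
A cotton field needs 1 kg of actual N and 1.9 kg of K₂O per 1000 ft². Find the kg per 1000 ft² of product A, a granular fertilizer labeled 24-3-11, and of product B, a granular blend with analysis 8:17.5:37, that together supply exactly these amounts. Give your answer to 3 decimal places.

Per-1000 ft² balance (a = product A, b = product B):
N: 0.24·a + 0.08·b = 1
K₂O: 0.11·a + 0.37·b = 1.9
From row1: a = (1 − 0.08·b) / 0.24.
Into row2: 0.11·(1 − 0.08·b)/0.24 + 0.37·b = 1.9 → b = 4.325, a = 2.725.

2.725 kg product A, 4.325 kg product B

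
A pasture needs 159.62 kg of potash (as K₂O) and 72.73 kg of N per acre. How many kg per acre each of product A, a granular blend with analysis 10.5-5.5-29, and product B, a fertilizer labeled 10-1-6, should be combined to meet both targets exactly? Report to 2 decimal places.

510.93 kg product A, 190.82 kg product B

Per-acre balance (a = product A, b = product B):
K₂O: 0.29·a + 0.06·b = 159.62
N: 0.105·a + 0.1·b = 72.73
Eliminate b: (row1) − 0.06/0.1·(row2) → 0.227·a = 115.982, so a = 510.934.
Then b = (72.73 − 0.105·510.934) / 0.1 = 190.819.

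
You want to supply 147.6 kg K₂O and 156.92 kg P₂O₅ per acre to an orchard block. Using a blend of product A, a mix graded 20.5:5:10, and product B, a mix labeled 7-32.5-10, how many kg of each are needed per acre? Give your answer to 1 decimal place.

Let a = kg of product A, b = kg of product B (per acre).
K₂O: 0.1·a + 0.1·b = 147.6
P₂O₅: 0.05·a + 0.325·b = 156.92
Solving simultaneously: a = 1173.745, b = 302.255.

1173.7 kg product A, 302.3 kg product B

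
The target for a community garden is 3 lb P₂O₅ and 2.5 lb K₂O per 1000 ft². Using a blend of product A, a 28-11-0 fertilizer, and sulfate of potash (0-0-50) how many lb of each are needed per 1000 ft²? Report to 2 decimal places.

Let a = lb of product A, b = lb of sulfate of potash (per 1000 ft²).
P₂O₅: 0.11·a + 0·b = 3
K₂O: 0·a + 0.5·b = 2.5
Solving simultaneously: a = 27.2727, b = 5.

27.27 lb product A, 5.00 lb sulfate of potash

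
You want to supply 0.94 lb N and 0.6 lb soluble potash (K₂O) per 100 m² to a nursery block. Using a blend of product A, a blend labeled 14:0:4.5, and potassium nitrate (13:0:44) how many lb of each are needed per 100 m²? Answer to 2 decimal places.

6.02 lb product A, 0.75 lb potassium nitrate

Per-100 m² balance (a = product A, b = potassium nitrate):
N: 0.14·a + 0.13·b = 0.94
K₂O: 0.045·a + 0.44·b = 0.6
Eliminate b: (row1) − 0.13/0.44·(row2) → 0.126705·a = 0.762727, so a = 6.01973.
Then b = (0.6 − 0.045·6.01973) / 0.44 = 0.747982.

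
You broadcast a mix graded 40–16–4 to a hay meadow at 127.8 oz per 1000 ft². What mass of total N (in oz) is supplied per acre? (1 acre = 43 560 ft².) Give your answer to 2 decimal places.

nitrogen per 1000 ft² = 127.8 × 40% = 51.12 oz.
Convert to per acre: 51.12 × 43.56 = 2226.787 oz.

2226.79 oz N per acre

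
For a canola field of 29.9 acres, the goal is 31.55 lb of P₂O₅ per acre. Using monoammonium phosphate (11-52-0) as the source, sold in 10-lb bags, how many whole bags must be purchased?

Product per acre = 31.55 / 52% = 60.6731 lb.
Total product = 60.6731 × 29.9 = 1814.12 lb.
Bags = ⌈1814.12 / 10⌉ = 182.

182 bags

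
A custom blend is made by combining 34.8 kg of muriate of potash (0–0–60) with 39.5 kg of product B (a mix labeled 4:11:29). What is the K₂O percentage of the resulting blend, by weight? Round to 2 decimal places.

43.52% K₂O

Total mass = 34.8 + 39.5 = 74.3 kg.
K₂O mass = 60%×34.8 + 29%×39.5 = 32.335 kg.
% K₂O = 32.335 / 74.3 = 43.5195%.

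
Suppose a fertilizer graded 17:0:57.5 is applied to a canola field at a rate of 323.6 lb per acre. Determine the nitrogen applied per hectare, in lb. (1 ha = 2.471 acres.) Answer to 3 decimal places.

nitrogen per acre = 323.6 × 17% = 55.012 lb.
Convert to per hectare: 55.012 × 2.471 = 135.9347 lb.

135.935 lb N per hectare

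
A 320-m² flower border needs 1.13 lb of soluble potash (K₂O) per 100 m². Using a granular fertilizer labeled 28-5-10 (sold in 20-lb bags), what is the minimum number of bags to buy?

2 bags

Product per 100 m² = 1.13 / 10% = 11.3 lb.
Total product = 11.3 × 320 / 100 = 36.16 lb.
Bags = ⌈36.16 / 20⌉ = 2.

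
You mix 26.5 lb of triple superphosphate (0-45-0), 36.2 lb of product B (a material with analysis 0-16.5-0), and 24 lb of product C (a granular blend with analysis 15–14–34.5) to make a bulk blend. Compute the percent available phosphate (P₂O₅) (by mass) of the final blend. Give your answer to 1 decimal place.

Total mass = 26.5 + 36.2 + 24 = 86.7 lb.
P₂O₅ mass = 45%×26.5 + 16.5%×36.2 + 14%×24 = 21.258 lb.
% P₂O₅ = 21.258 / 86.7 = 24.519%.

24.5% P₂O₅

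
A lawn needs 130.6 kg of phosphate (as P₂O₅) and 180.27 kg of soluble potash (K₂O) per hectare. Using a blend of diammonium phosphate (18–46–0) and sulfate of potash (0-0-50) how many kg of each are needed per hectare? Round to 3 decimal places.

283.913 kg diammonium phosphate, 360.540 kg sulfate of potash

With a, b = kg per hectare of diammonium phosphate and sulfate of potash:
P₂O₅: 0.46·a + 0·b = 130.6
K₂O: 0·a + 0.5·b = 180.27
Solving simultaneously: a = 283.91304, b = 360.54.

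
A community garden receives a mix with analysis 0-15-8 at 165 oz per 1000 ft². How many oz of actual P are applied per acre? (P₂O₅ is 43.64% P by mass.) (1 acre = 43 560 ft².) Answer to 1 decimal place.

P₂O₅ per 1000 ft² = 165 × 15% = 24.75 oz.
Elemental P = 24.75 × 0.4364 = 10.8009 oz per 1000 ft².
Convert to per acre: 10.8009 × 43.56 = 470.487 oz.

470.5 oz P per acre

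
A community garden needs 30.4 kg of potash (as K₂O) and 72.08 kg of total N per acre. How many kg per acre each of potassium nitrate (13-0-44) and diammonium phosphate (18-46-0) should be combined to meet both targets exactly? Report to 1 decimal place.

69.1 kg potassium nitrate, 350.5 kg diammonium phosphate

Let a = kg of potassium nitrate, b = kg of diammonium phosphate (per acre).
K₂O: 0.44·a + 0·b = 30.4
N: 0.13·a + 0.18·b = 72.08
Eliminate a: (row1) − 0.44/0.13·(row2) → -0.609231·b = -213.563, so b = 350.545.
Back-substitute: a = (30.4 − 0·350.545) / 0.44 = 69.0909.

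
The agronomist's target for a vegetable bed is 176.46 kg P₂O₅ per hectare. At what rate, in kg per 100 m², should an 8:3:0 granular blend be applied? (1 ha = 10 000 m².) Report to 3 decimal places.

Product per hectare = 176.46 / 3% = 5882 kg.
Convert to per 100 m²: 5882 × 0.01 = 58.82 kg.

58.820 kg of product per hundred sq m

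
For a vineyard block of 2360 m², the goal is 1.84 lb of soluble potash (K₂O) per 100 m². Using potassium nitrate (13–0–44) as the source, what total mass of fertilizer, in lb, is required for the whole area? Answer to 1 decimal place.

98.7 lb

Product per 100 m² = 1.84 / 44% = 4.18182 lb.
Total product = 4.18182 × 2360 / 100 = 98.6909 lb.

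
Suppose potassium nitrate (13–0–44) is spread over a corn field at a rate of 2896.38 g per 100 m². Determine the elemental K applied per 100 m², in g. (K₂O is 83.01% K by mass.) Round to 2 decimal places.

1057.89 g K per hundred sq m

K₂O per 100 m² = 2896.38 × 44% = 1274.41 g.
Elemental K = 1274.41 × 0.8301 = 1057.885 g per 100 m².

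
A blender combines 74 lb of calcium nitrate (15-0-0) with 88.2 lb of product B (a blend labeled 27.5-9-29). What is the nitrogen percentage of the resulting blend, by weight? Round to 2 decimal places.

21.80% N

Total mass = 74 + 88.2 = 162.2 lb.
N mass = 15%×74 + 27.5%×88.2 = 35.355 lb.
% N = 35.355 / 162.2 = 21.7972%.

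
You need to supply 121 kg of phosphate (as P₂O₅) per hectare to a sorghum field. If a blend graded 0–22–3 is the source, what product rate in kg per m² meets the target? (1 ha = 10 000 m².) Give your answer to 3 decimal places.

Product per hectare = 121 / 22% = 550 kg.
Convert to per m²: 550 × 0.0001 = 0.055 kg.

0.055 kg of product per sq m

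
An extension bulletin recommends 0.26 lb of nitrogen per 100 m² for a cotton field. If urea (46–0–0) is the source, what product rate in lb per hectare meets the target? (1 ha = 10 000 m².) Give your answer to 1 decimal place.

56.5 lb of product per hectare

Product per 100 m² = 0.26 / 46% = 0.565217 lb.
Convert to per hectare: 0.565217 × 100 = 56.5217 lb.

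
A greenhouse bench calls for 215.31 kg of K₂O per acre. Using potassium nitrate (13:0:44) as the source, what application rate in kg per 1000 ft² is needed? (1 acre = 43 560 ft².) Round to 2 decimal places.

11.23 kg of product per thousand sq ft

Product per acre = 215.31 / 44% = 489.341 kg.
Convert to per 1000 ft²: 489.341 × 0.0229568 = 11.2337 kg.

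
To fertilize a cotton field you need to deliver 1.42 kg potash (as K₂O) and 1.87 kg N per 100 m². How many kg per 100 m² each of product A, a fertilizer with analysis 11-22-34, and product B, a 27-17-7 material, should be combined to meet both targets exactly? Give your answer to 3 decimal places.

Per-100 m² balance (a = product A, b = product B):
K₂O: 0.34·a + 0.07·b = 1.42
N: 0.11·a + 0.27·b = 1.87
Solving simultaneously: a = 3.00238, b = 5.70273.

3.002 kg product A, 5.703 kg product B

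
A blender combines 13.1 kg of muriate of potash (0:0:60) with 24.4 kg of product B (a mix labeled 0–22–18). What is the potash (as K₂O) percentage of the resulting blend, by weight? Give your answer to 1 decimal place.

32.7% K₂O

Total mass = 13.1 + 24.4 = 37.5 kg.
K₂O mass = 60%×13.1 + 18%×24.4 = 12.252 kg.
% K₂O = 12.252 / 37.5 = 32.672%.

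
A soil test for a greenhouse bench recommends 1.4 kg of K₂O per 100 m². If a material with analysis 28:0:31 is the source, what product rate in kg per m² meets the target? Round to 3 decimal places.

0.045 kg of product per sq m

Product per 100 m² = 1.4 / 31% = 4.51613 kg.
Convert to per m²: 4.51613 × 0.01 = 0.0451613 kg.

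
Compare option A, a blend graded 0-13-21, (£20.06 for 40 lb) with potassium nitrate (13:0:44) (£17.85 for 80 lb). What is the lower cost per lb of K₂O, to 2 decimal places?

option A: K₂O per bag = 40 × 21% = 8.4 lb; cost = 20.06 / 8.4 = £2.3881/lb K₂O.
potassium nitrate: K₂O per bag = 80 × 44% = 35.2 lb; cost = 17.85 / 35.2 = £0.5071/lb K₂O.
potassium nitrate is cheaper.

£0.51 per lb K₂O (potassium nitrate)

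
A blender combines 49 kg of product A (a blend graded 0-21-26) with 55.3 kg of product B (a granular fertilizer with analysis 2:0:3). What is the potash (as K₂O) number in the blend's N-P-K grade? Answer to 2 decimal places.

Total mass = 49 + 55.3 = 104.3 kg.
K₂O mass = 26%×49 + 3%×55.3 = 14.399 kg.
% K₂O = 14.399 / 104.3 = 13.8054%.

13.81% K₂O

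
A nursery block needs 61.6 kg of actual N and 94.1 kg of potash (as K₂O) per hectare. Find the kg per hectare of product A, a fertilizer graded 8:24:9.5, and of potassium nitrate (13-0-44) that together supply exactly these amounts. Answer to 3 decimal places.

Let a = kg of product A, b = kg of potassium nitrate (per hectare).
N: 0.08·a + 0.13·b = 61.6
K₂O: 0.095·a + 0.44·b = 94.1
Eliminate b: (row1) − 0.13/0.44·(row2) → 0.0519318·a = 33.7977, so a = 650.8096.
Then b = (94.1 − 0.095·650.8096) / 0.44 = 73.3479.

650.810 kg product A, 73.348 kg potassium nitrate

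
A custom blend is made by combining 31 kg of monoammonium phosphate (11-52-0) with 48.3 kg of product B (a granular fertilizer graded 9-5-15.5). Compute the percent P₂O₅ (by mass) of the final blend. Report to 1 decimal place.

23.4% P₂O₅

Total mass = 31 + 48.3 = 79.3 kg.
P₂O₅ mass = 52%×31 + 5%×48.3 = 18.535 kg.
% P₂O₅ = 18.535 / 79.3 = 23.3733%.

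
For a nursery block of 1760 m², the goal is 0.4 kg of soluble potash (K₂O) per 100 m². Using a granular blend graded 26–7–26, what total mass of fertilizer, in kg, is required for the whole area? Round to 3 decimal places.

Product per 100 m² = 0.4 / 26% = 1.53846 kg.
Total product = 1.53846 × 1760 / 100 = 27.0769 kg.

27.077 kg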